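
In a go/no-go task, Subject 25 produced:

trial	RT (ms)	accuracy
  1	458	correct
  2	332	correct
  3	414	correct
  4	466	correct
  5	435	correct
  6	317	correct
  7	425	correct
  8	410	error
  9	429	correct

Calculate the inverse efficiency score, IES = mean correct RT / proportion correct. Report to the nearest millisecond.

Correct trials (n=8): 458, 332, 414, 466, 435, 317, 425, 429
Mean correct RT = 3276/8 = 409.5000 ms
Proportion correct = 8/9
IES = 409.5000 / (8/9) = 460.688 ms

461 ms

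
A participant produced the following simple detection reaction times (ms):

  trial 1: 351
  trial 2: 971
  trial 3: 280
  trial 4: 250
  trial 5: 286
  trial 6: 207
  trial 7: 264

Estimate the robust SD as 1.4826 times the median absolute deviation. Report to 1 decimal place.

44.5 ms

Sorted: 207, 250, 264, 280, 286, 351, 971 → median = 280
|x − 280| sorted: 0, 6, 16, 30, 71, 73, 691 → MAD = 30
Robust SD ≈ 1.4826 × 30 = 44.478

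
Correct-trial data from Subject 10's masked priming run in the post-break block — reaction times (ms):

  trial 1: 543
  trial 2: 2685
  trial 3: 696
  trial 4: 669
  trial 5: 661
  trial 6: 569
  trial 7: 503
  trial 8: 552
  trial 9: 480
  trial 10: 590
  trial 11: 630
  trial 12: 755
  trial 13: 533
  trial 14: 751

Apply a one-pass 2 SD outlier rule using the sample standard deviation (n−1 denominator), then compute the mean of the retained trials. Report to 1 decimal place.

610.2 ms

n = 14, ΣRT = 10617, M = 758.357
Σ(x−M)² = 4096483.21; s = √(4096483.21/13) = 561.350
Cutoffs: 758.357 ± 2·561.350 → [-364.3, 1881.1]
Outside: 2685 → excluded.
Retained (n=13): Σ = 7932, mean = 7932/13 = 610.154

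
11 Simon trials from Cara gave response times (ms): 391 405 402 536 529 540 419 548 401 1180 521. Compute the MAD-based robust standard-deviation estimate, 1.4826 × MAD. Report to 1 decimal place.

151.2 ms

Sorted: 391, 401, 402, 405, 419, 521, 529, 536, 540, 548, 1180 → median = 521
|x − 521| sorted: 0, 8, 15, 19, 27, 102, 116, 119, 120, 130, 659 → MAD = 102
Robust SD ≈ 1.4826 × 102 = 151.225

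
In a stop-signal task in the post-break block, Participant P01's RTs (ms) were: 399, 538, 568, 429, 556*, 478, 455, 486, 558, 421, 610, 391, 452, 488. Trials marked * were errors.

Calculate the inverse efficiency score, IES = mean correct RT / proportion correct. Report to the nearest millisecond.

520 ms

Correct trials (n=13): 399, 538, 568, 429, 478, 455, 486, 558, 421, 610, 391, 452, 488
Mean correct RT = 6273/13 = 482.5385 ms
Proportion correct = 13/14
IES = 482.5385 / (13/14) = 519.657 ms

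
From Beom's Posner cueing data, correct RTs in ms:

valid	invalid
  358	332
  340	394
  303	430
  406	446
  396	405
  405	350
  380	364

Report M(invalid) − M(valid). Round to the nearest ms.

19 ms

M(valid) = 2588/7 = 369.714
M(invalid) = 2721/7 = 388.714
Difference = 388.714 − 369.714 = 19.000 ms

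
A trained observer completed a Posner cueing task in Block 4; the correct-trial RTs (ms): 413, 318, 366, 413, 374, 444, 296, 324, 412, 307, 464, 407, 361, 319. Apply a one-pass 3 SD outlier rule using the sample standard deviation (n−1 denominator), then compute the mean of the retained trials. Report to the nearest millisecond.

373 ms

n = 14, ΣRT = 5218, M = 372.714
Σ(x−M)² = 38018.86; s = √(38018.86/13) = 54.079
Cutoffs: 372.714 ± 3·54.079 → [210.5, 535.0]
No RTs fall outside the cutoffs; all 14 retained. Mean = 5218/14 = 372.714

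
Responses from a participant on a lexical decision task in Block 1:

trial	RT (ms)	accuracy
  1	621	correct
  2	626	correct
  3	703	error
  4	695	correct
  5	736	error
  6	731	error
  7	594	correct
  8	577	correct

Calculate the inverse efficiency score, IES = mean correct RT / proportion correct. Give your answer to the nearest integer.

996 ms

Correct trials (n=5): 621, 626, 695, 594, 577
Mean correct RT = 3113/5 = 622.6000 ms
Proportion correct = 5/8
IES = 622.6000 / (5/8) = 996.160 ms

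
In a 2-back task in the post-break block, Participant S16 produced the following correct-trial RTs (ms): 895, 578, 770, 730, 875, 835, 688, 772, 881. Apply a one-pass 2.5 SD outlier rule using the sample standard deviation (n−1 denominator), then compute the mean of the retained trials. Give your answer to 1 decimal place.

780.4 ms

n = 9, ΣRT = 7024, M = 780.444
Σ(x−M)² = 87406.22; s = √(87406.22/8) = 104.526
Cutoffs: 780.444 ± 2.5·104.526 → [519.1, 1041.8]
No RTs fall outside the cutoffs; all 9 retained. Mean = 7024/9 = 780.444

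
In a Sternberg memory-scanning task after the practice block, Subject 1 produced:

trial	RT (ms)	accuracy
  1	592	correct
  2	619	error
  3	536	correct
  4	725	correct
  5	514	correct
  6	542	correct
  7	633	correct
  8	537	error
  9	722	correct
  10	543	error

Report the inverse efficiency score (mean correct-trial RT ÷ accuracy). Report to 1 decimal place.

870.2 ms

Correct trials (n=7): 592, 536, 725, 514, 542, 633, 722
Mean correct RT = 4264/7 = 609.1429 ms
Proportion correct = 7/10
IES = 609.1429 / (7/10) = 870.204 ms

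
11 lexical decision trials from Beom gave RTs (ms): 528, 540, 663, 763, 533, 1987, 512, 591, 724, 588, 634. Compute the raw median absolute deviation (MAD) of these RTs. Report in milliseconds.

63 ms

Sorted: 512, 528, 533, 540, 588, 591, 634, 663, 724, 763, 1987 → median = 591
|x − 591|: 63, 51, 72, 172, 58, 1396, 79, 0, 133, 3, 43
Sorted deviations: 0, 3, 43, 51, 58, 63, 72, 79, 133, 172, 1396 → MAD = 63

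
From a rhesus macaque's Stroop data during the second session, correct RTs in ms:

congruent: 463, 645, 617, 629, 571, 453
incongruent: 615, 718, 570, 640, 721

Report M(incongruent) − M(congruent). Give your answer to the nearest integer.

M(congruent) = 3378/6 = 563.000
M(incongruent) = 3264/5 = 652.800
Difference = 652.800 − 563.000 = 89.800 ms

90 ms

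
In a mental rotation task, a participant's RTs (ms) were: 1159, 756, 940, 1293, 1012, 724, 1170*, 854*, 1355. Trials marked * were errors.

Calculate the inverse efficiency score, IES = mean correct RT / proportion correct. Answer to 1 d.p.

1329.6 ms

Correct trials (n=7): 1159, 756, 940, 1293, 1012, 724, 1355
Mean correct RT = 7239/7 = 1034.1429 ms
Proportion correct = 7/9
IES = 1034.1429 / (7/9) = 1329.612 ms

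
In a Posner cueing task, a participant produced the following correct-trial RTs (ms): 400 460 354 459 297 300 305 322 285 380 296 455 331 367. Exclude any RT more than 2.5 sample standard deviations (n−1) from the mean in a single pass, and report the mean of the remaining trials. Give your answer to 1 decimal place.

357.9 ms

n = 14, ΣRT = 5011, M = 357.929
Σ(x−M)² = 53450.93; s = √(53450.93/13) = 64.122
Cutoffs: 357.929 ± 2.5·64.122 → [197.6, 518.2]
No RTs fall outside the cutoffs; all 14 retained. Mean = 5011/14 = 357.929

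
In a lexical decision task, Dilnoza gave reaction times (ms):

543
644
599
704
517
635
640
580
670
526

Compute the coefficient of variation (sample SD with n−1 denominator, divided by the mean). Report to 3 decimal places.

0.105

n = 10, Σ = 6058, M = 605.8000
Σ(x−M)² = 36155.600; s = √(36155.600/9) = 63.3821
CV = 63.3821 / 605.8000 = 0.10463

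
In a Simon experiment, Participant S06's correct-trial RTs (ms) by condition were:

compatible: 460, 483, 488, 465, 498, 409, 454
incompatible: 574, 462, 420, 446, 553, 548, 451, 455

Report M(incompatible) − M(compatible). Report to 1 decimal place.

M(compatible) = 3257/7 = 465.286
M(incompatible) = 3909/8 = 488.625
Difference = 488.625 − 465.286 = 23.339 ms

23.3 ms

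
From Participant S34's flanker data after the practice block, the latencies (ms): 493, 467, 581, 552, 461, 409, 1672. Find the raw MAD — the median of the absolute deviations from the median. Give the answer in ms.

Sorted: 409, 461, 467, 493, 552, 581, 1672 → median = 493
|x − 493|: 0, 26, 88, 59, 32, 84, 1179
Sorted deviations: 0, 26, 32, 59, 84, 88, 1179 → MAD = 59

59 ms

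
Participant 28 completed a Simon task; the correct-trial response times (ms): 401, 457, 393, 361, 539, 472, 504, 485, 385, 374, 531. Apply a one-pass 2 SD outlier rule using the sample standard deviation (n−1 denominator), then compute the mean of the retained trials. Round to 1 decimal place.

445.6 ms

n = 11, ΣRT = 4902, M = 445.636
Σ(x−M)² = 42518.55; s = √(42518.55/10) = 65.206
Cutoffs: 445.636 ± 2·65.206 → [315.2, 576.0]
No RTs fall outside the cutoffs; all 11 retained. Mean = 4902/11 = 445.636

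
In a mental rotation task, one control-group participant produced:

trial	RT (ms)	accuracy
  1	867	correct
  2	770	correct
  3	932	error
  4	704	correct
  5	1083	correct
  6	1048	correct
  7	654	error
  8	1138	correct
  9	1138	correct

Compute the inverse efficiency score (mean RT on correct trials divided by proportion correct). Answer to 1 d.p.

1239.4 ms

Correct trials (n=7): 867, 770, 704, 1083, 1048, 1138, 1138
Mean correct RT = 6748/7 = 964.0000 ms
Proportion correct = 7/9
IES = 964.0000 / (7/9) = 1239.429 ms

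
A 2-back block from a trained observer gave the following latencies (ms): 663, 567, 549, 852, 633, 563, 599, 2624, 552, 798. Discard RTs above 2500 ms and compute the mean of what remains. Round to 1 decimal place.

Excluded: 2624
Retained (n=9): Σ = 5776
Mean = 5776/9 = 641.7778

641.8 ms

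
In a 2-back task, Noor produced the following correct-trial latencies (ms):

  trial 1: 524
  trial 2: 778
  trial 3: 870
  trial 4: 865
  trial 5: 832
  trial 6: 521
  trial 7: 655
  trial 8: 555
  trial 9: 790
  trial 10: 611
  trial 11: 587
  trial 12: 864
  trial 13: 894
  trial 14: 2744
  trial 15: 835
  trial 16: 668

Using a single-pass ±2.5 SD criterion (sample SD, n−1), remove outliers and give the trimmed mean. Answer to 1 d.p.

723.3 ms

n = 16, ΣRT = 13593, M = 849.562
Σ(x−M)² = 4098303.94; s = √(4098303.94/15) = 522.705
Cutoffs: 849.562 ± 2.5·522.705 → [-457.2, 2156.3]
Outside: 2744 → excluded.
Retained (n=15): Σ = 10849, mean = 10849/15 = 723.267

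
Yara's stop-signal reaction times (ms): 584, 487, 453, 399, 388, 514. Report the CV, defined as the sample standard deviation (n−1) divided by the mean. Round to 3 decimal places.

n = 6, Σ = 2825, M = 470.8333
Σ(x−M)² = 27270.833; s = √(27270.833/5) = 73.8523
CV = 73.8523 / 470.8333 = 0.15685

0.157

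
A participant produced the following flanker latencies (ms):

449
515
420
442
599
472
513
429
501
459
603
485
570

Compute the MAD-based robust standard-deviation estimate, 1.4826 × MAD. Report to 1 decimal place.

53.4 ms

Sorted: 420, 429, 442, 449, 459, 472, 485, 501, 513, 515, 570, 599, 603 → median = 485
|x − 485| sorted: 0, 13, 16, 26, 28, 30, 36, 43, 56, 65, 85, 114, 118 → MAD = 36
Robust SD ≈ 1.4826 × 36 = 53.374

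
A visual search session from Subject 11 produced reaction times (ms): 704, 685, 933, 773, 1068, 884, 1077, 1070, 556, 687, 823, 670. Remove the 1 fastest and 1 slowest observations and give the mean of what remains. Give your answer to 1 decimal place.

Sorted: 556, 670, 685, 687, 704, 773, 823, 884, 933, 1068, 1070, 1077
Drop lowest 1 (556) and highest 1 (1077)
Remaining (n=10): Σ = 8297, mean = 8297/10 = 829.700

829.7 ms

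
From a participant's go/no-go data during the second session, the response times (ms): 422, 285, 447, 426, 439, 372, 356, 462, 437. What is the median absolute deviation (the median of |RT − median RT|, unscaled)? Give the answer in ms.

21 ms

Sorted: 285, 356, 372, 422, 426, 437, 439, 447, 462 → median = 426
|x − 426|: 4, 141, 21, 0, 13, 54, 70, 36, 11
Sorted deviations: 0, 4, 11, 13, 21, 36, 54, 70, 141 → MAD = 21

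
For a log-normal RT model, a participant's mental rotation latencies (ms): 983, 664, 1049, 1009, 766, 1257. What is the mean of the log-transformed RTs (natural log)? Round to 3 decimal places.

ln(RT): 6.8906, 6.4983, 6.9556, 6.9167, 6.6412, 7.1365
Σ ln(RT) = 41.0389
Mean = 41.0389/6 = 6.83981

6.840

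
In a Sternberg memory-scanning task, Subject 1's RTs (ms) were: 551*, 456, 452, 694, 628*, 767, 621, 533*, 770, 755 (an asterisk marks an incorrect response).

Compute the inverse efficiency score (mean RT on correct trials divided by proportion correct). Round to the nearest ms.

921 ms

Correct trials (n=7): 456, 452, 694, 767, 621, 770, 755
Mean correct RT = 4515/7 = 645.0000 ms
Proportion correct = 7/10
IES = 645.0000 / (7/10) = 921.429 ms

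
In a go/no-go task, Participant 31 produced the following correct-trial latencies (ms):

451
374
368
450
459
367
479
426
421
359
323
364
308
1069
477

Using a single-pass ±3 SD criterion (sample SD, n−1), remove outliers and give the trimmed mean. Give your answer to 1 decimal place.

401.9 ms

n = 15, ΣRT = 6695, M = 446.333
Σ(x−M)² = 457387.33; s = √(457387.33/14) = 180.750
Cutoffs: 446.333 ± 3·180.750 → [-95.9, 988.6]
Outside: 1069 → excluded.
Retained (n=14): Σ = 5626, mean = 5626/14 = 401.857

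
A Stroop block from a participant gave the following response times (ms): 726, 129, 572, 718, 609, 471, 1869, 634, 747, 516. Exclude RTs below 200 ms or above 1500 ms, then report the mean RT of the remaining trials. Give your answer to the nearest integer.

Excluded: 129, 1869
Retained (n=8): Σ = 4993
Mean = 4993/8 = 624.1250

624 ms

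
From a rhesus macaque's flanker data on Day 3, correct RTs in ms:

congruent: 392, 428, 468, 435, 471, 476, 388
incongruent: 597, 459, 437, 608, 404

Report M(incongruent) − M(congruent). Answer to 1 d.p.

64.1 ms

M(congruent) = 3058/7 = 436.857
M(incongruent) = 2505/5 = 501.000
Difference = 501.000 − 436.857 = 64.143 ms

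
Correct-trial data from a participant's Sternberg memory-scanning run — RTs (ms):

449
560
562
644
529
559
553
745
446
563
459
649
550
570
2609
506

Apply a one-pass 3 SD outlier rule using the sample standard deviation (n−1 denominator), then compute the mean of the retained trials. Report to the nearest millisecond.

556 ms

n = 16, ΣRT = 10953, M = 684.562
Σ(x−M)² = 4039007.94; s = √(4039007.94/15) = 518.910
Cutoffs: 684.562 ± 3·518.910 → [-872.2, 2241.3]
Outside: 2609 → excluded.
Retained (n=15): Σ = 8344, mean = 8344/15 = 556.267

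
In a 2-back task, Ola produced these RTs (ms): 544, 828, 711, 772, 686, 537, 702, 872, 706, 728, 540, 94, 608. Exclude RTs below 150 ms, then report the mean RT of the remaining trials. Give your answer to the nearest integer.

Excluded: 94
Retained (n=12): Σ = 8234
Mean = 8234/12 = 686.1667

686 ms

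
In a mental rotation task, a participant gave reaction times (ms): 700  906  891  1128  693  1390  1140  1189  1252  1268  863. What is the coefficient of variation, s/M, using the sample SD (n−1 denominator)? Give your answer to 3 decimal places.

0.229

n = 11, Σ = 11420, M = 1038.1818
Σ(x−M)² = 566831.636; s = √(566831.636/10) = 238.0823
CV = 238.0823 / 1038.1818 = 0.22933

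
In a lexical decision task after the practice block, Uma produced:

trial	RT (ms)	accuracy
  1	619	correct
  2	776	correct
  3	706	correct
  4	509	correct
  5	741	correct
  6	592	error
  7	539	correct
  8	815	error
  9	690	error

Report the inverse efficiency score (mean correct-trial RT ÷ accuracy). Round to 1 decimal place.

Correct trials (n=6): 619, 776, 706, 509, 741, 539
Mean correct RT = 3890/6 = 648.3333 ms
Proportion correct = 6/9
IES = 648.3333 / (6/9) = 972.500 ms

972.5 ms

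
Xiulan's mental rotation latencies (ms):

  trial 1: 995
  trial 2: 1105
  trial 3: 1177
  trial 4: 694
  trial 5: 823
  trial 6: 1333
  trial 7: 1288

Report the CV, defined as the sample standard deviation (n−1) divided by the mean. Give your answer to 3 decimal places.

0.224

n = 7, Σ = 7415, M = 1059.2857
Σ(x−M)² = 336573.429; s = √(336573.429/6) = 236.8450
CV = 236.8450 / 1059.2857 = 0.22359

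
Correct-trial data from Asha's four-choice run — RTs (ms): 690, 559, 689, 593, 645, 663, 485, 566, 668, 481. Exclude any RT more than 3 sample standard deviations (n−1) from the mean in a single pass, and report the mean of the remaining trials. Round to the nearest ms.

604 ms

n = 10, ΣRT = 6039, M = 603.900
Σ(x−M)² = 56758.90; s = √(56758.90/9) = 79.414
Cutoffs: 603.900 ± 3·79.414 → [365.7, 842.1]
No RTs fall outside the cutoffs; all 10 retained. Mean = 6039/10 = 603.900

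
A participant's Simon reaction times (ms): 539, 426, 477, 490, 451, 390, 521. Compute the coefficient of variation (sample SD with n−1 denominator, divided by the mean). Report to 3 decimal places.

0.111

n = 7, Σ = 3294, M = 470.5714
Σ(x−M)² = 16505.714; s = √(16505.714/6) = 52.4495
CV = 52.4495 / 470.5714 = 0.11146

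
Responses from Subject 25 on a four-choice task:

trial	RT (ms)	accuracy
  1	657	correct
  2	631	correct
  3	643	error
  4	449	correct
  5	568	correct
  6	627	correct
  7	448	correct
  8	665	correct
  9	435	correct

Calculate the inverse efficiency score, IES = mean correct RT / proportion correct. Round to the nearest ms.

630 ms

Correct trials (n=8): 657, 631, 449, 568, 627, 448, 665, 435
Mean correct RT = 4480/8 = 560.0000 ms
Proportion correct = 8/9
IES = 560.0000 / (8/9) = 630.000 ms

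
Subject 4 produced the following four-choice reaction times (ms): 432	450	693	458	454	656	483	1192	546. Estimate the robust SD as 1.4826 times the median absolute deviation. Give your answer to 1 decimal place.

75.6 ms

Sorted: 432, 450, 454, 458, 483, 546, 656, 693, 1192 → median = 483
|x − 483| sorted: 0, 25, 29, 33, 51, 63, 173, 210, 709 → MAD = 51
Robust SD ≈ 1.4826 × 51 = 75.613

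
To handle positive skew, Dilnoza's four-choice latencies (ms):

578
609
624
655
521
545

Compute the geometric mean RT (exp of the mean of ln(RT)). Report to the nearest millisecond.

587 ms

ln(RT): 6.3596, 6.4118, 6.4362, 6.4846, 6.2558, 6.3008
Mean ln(RT) = 38.2487/6 = 6.37479
Geometric mean = exp(6.37479) = 586.86 ms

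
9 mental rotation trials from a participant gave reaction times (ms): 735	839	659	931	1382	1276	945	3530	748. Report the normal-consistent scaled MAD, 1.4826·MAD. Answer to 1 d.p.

290.6 ms

Sorted: 659, 735, 748, 839, 931, 945, 1276, 1382, 3530 → median = 931
|x − 931| sorted: 0, 14, 92, 183, 196, 272, 345, 451, 2599 → MAD = 196
Robust SD ≈ 1.4826 × 196 = 290.590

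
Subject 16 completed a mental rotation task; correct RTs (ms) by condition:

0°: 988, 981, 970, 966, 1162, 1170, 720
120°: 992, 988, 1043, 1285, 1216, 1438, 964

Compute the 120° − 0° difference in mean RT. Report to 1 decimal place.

M(0°) = 6957/7 = 993.857
M(120°) = 7926/7 = 1132.286
Difference = 1132.286 − 993.857 = 138.429 ms

138.4 ms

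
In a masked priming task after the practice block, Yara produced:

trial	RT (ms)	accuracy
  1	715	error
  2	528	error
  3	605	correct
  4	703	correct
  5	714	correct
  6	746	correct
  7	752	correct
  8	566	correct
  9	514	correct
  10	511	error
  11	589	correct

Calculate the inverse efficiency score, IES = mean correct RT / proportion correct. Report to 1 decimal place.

Correct trials (n=8): 605, 703, 714, 746, 752, 566, 514, 589
Mean correct RT = 5189/8 = 648.6250 ms
Proportion correct = 8/11
IES = 648.6250 / (8/11) = 891.859 ms

891.9 ms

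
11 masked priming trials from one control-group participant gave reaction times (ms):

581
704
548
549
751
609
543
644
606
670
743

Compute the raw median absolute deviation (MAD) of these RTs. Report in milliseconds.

Sorted: 543, 548, 549, 581, 606, 609, 644, 670, 704, 743, 751 → median = 609
|x − 609|: 28, 95, 61, 60, 142, 0, 66, 35, 3, 61, 134
Sorted deviations: 0, 3, 28, 35, 60, 61, 61, 66, 95, 134, 142 → MAD = 61

61 ms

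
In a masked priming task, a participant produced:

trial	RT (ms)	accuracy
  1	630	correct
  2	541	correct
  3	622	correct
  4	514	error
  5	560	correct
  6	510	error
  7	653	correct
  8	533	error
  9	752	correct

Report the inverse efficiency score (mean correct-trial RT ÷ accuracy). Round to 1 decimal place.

939.5 ms

Correct trials (n=6): 630, 541, 622, 560, 653, 752
Mean correct RT = 3758/6 = 626.3333 ms
Proportion correct = 6/9
IES = 626.3333 / (6/9) = 939.500 ms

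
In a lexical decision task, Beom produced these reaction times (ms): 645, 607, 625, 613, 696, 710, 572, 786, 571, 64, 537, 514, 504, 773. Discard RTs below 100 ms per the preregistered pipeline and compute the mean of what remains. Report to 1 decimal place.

627.2 ms

Excluded: 64
Retained (n=13): Σ = 8153
Mean = 8153/13 = 627.1538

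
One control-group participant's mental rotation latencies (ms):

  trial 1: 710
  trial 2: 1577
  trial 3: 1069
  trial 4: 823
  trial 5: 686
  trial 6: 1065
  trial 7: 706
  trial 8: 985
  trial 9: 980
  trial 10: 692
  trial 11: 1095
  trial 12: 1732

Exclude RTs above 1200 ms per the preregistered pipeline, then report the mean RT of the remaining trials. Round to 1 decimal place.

881.1 ms

Excluded: 1577, 1732
Retained (n=10): Σ = 8811
Mean = 8811/10 = 881.1000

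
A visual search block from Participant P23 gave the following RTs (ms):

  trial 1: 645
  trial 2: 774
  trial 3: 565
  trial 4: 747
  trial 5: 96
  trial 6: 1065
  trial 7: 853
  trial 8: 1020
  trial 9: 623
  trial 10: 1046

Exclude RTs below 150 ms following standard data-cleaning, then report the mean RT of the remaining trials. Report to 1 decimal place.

815.3 ms

Excluded: 96
Retained (n=9): Σ = 7338
Mean = 7338/9 = 815.3333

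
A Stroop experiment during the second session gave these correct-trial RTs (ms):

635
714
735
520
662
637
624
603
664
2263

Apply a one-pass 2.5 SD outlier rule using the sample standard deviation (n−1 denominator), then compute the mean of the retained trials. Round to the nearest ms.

n = 10, ΣRT = 8057, M = 805.700
Σ(x−M)² = 2391184.10; s = √(2391184.10/9) = 515.448
Cutoffs: 805.700 ± 2.5·515.448 → [-482.9, 2094.3]
Outside: 2263 → excluded.
Retained (n=9): Σ = 5794, mean = 5794/9 = 643.778

644 ms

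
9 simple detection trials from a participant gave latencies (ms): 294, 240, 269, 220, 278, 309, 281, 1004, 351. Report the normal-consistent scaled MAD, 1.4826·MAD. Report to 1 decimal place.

41.5 ms

Sorted: 220, 240, 269, 278, 281, 294, 309, 351, 1004 → median = 281
|x − 281| sorted: 0, 3, 12, 13, 28, 41, 61, 70, 723 → MAD = 28
Robust SD ≈ 1.4826 × 28 = 41.513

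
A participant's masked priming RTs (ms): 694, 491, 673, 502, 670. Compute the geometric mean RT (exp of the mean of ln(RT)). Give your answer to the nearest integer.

599 ms

ln(RT): 6.5425, 6.1964, 6.5117, 6.2186, 6.5073
Mean ln(RT) = 31.9765/5 = 6.39531
Geometric mean = exp(6.39531) = 599.03 ms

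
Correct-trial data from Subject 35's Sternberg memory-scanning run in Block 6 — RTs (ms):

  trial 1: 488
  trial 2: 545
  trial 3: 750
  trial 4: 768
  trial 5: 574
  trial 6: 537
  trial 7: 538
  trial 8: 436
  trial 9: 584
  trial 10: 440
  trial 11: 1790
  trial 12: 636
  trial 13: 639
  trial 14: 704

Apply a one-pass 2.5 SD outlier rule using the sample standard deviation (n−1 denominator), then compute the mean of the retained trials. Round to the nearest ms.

588 ms

n = 14, ΣRT = 9429, M = 673.500
Σ(x−M)² = 1481635.50; s = √(1481635.50/13) = 337.597
Cutoffs: 673.500 ± 2.5·337.597 → [-170.5, 1517.5]
Outside: 1790 → excluded.
Retained (n=13): Σ = 7639, mean = 7639/13 = 587.615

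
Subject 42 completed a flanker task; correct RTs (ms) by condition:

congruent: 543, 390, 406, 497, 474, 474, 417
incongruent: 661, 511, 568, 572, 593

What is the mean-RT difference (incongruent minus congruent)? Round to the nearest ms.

M(congruent) = 3201/7 = 457.286
M(incongruent) = 2905/5 = 581.000
Difference = 581.000 − 457.286 = 123.714 ms

124 ms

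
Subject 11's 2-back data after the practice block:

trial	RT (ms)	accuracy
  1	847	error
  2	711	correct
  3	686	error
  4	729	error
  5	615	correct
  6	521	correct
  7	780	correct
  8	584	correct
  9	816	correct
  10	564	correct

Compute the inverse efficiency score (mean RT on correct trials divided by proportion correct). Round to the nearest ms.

937 ms

Correct trials (n=7): 711, 615, 521, 780, 584, 816, 564
Mean correct RT = 4591/7 = 655.8571 ms
Proportion correct = 7/10
IES = 655.8571 / (7/10) = 936.939 ms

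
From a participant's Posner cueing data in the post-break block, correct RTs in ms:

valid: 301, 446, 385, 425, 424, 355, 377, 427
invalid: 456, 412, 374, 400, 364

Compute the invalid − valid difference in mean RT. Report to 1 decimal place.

M(valid) = 3140/8 = 392.500
M(invalid) = 2006/5 = 401.200
Difference = 401.200 − 392.500 = 8.700 ms

8.7 ms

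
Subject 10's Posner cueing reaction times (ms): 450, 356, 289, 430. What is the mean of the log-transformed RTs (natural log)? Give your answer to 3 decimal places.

ln(RT): 6.1092, 5.8749, 5.6664, 6.0638
Σ ln(RT) = 23.7144
Mean = 23.7144/4 = 5.92860

5.929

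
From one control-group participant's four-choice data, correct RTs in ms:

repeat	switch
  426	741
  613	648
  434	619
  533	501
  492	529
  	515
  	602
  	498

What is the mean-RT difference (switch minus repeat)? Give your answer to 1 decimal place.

82.0 ms

M(repeat) = 2498/5 = 499.600
M(switch) = 4653/8 = 581.625
Difference = 581.625 − 499.600 = 82.025 ms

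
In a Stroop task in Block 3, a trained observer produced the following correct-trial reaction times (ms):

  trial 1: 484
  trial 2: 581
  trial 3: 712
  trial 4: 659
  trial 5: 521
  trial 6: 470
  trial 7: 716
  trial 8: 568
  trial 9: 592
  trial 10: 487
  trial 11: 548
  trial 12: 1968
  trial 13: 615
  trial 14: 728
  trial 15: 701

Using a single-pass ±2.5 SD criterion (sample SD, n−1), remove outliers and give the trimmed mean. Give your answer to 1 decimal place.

598.7 ms

n = 15, ΣRT = 10350, M = 690.000
Σ(x−M)² = 1859734.00; s = √(1859734.00/14) = 364.470
Cutoffs: 690.000 ± 2.5·364.470 → [-221.2, 1601.2]
Outside: 1968 → excluded.
Retained (n=14): Σ = 8382, mean = 8382/14 = 598.714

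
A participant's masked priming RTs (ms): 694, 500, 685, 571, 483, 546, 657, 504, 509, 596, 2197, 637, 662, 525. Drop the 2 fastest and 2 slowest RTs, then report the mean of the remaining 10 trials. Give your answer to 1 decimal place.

589.2 ms

Sorted: 483, 500, 504, 509, 525, 546, 571, 596, 637, 657, 662, 685, 694, 2197
Drop lowest 2 (483, 500) and highest 2 (694, 2197)
Remaining (n=10): Σ = 5892, mean = 5892/10 = 589.200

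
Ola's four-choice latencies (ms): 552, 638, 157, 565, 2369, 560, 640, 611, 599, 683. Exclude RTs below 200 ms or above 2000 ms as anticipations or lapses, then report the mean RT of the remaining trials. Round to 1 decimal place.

606.0 ms

Excluded: 157, 2369
Retained (n=8): Σ = 4848
Mean = 4848/8 = 606.0000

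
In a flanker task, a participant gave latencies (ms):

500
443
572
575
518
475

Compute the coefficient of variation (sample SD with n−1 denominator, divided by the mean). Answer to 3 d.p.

n = 6, Σ = 3083, M = 513.8333
Σ(x−M)² = 13858.833; s = √(13858.833/5) = 52.6476
CV = 52.6476 / 513.8333 = 0.10246

0.102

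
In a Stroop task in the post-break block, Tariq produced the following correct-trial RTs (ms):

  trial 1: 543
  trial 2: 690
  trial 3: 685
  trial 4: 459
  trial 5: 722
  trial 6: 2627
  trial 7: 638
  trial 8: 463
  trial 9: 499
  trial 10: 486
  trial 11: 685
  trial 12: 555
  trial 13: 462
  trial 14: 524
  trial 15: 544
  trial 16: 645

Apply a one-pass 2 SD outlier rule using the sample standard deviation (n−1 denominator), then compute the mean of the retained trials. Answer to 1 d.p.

573.3 ms

n = 16, ΣRT = 11227, M = 701.688
Σ(x−M)² = 4079263.44; s = √(4079263.44/15) = 521.489
Cutoffs: 701.688 ± 2·521.489 → [-341.3, 1744.7]
Outside: 2627 → excluded.
Retained (n=15): Σ = 8600, mean = 8600/15 = 573.333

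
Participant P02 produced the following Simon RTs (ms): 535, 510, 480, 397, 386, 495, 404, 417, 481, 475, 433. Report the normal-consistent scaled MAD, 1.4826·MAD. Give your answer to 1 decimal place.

Sorted: 386, 397, 404, 417, 433, 475, 480, 481, 495, 510, 535 → median = 475
|x − 475| sorted: 0, 5, 6, 20, 35, 42, 58, 60, 71, 78, 89 → MAD = 42
Robust SD ≈ 1.4826 × 42 = 62.269

62.3 ms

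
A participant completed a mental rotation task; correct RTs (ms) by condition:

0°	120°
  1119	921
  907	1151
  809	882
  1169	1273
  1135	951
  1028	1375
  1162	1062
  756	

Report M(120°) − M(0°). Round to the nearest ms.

M(0°) = 8085/8 = 1010.625
M(120°) = 7615/7 = 1087.857
Difference = 1087.857 − 1010.625 = 77.232 ms

77 ms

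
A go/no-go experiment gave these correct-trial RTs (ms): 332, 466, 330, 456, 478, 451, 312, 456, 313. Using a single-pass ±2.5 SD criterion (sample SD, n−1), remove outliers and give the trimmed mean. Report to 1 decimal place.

n = 9, ΣRT = 3594, M = 399.333
Σ(x−M)² = 44146.00; s = √(44146.00/8) = 74.285
Cutoffs: 399.333 ± 2.5·74.285 → [213.6, 585.0]
No RTs fall outside the cutoffs; all 9 retained. Mean = 3594/9 = 399.333

399.3 ms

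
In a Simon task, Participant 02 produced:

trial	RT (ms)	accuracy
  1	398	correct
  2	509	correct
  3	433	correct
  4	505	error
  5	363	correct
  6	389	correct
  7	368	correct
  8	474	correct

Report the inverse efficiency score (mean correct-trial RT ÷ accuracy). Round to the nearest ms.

479 ms

Correct trials (n=7): 398, 509, 433, 363, 389, 368, 474
Mean correct RT = 2934/7 = 419.1429 ms
Proportion correct = 7/8
IES = 419.1429 / (7/8) = 479.020 ms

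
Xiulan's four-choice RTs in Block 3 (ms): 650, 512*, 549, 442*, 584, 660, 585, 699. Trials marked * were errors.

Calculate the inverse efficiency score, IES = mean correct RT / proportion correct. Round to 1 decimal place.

Correct trials (n=6): 650, 549, 584, 660, 585, 699
Mean correct RT = 3727/6 = 621.1667 ms
Proportion correct = 6/8
IES = 621.1667 / (6/8) = 828.222 ms

828.2 ms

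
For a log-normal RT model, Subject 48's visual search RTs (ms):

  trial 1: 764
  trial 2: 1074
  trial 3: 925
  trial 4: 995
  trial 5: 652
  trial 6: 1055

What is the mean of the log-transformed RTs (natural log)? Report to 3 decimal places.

ln(RT): 6.6386, 6.9791, 6.8298, 6.9027, 6.4800, 6.9613
Σ ln(RT) = 40.7916
Mean = 40.7916/6 = 6.79860

6.799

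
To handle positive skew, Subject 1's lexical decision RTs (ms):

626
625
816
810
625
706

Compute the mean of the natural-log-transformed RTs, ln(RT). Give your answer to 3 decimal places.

ln(RT): 6.4394, 6.4378, 6.7044, 6.6970, 6.4378, 6.5596
Σ ln(RT) = 39.2759
Mean = 39.2759/6 = 6.54599

6.546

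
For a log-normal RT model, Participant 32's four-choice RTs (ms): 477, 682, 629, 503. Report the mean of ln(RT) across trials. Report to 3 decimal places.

6.339

ln(RT): 6.1675, 6.5250, 6.4441, 6.2206
Σ ln(RT) = 25.3573
Mean = 25.3573/4 = 6.33932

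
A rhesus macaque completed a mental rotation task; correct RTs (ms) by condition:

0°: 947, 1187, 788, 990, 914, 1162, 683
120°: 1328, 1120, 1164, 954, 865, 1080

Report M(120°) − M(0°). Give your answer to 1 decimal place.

132.2 ms

M(0°) = 6671/7 = 953.000
M(120°) = 6511/6 = 1085.167
Difference = 1085.167 − 953.000 = 132.167 ms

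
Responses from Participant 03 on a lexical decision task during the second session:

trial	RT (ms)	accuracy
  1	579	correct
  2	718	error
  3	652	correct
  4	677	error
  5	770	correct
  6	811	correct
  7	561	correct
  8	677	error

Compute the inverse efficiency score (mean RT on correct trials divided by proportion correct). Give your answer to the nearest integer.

1079 ms

Correct trials (n=5): 579, 652, 770, 811, 561
Mean correct RT = 3373/5 = 674.6000 ms
Proportion correct = 5/8
IES = 674.6000 / (5/8) = 1079.360 ms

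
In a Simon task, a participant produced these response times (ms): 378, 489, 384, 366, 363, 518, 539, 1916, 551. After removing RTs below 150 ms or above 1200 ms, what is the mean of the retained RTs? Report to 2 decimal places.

Excluded: 1916
Retained (n=8): Σ = 3588
Mean = 3588/8 = 448.5000

448.50 ms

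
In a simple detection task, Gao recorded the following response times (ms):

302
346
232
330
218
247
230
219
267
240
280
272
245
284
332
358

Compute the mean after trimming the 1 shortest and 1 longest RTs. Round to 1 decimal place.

Sorted: 218, 219, 230, 232, 240, 245, 247, 267, 272, 280, 284, 302, 330, 332, 346, 358
Drop lowest 1 (218) and highest 1 (358)
Remaining (n=14): Σ = 3826, mean = 3826/14 = 273.286

273.3 ms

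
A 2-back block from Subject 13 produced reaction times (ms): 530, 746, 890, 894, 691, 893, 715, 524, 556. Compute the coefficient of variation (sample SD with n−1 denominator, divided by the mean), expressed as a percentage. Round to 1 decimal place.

n = 9, Σ = 6439, M = 715.4444
Σ(x−M)² = 191872.222; s = √(191872.222/8) = 154.8678
CV = 154.8678 / 715.4444 = 0.21646 = 21.646%

21.6%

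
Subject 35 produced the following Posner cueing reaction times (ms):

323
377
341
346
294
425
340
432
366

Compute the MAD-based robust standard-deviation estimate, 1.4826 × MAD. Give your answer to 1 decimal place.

34.1 ms

Sorted: 294, 323, 340, 341, 346, 366, 377, 425, 432 → median = 346
|x − 346| sorted: 0, 5, 6, 20, 23, 31, 52, 79, 86 → MAD = 23
Robust SD ≈ 1.4826 × 23 = 34.100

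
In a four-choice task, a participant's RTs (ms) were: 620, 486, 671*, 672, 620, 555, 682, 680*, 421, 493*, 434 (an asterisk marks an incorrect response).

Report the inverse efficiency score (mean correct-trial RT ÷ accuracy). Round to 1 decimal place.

771.7 ms

Correct trials (n=8): 620, 486, 672, 620, 555, 682, 421, 434
Mean correct RT = 4490/8 = 561.2500 ms
Proportion correct = 8/11
IES = 561.2500 / (8/11) = 771.719 ms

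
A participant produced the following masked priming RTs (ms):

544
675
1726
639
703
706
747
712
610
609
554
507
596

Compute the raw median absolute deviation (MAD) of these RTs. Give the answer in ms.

67 ms

Sorted: 507, 544, 554, 596, 609, 610, 639, 675, 703, 706, 712, 747, 1726 → median = 639
|x − 639|: 95, 36, 1087, 0, 64, 67, 108, 73, 29, 30, 85, 132, 43
Sorted deviations: 0, 29, 30, 36, 43, 64, 67, 73, 85, 95, 108, 132, 1087 → MAD = 67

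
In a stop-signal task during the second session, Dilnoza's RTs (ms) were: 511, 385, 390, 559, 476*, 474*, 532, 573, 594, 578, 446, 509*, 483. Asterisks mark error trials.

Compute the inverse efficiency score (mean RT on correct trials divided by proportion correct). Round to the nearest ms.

Correct trials (n=10): 511, 385, 390, 559, 532, 573, 594, 578, 446, 483
Mean correct RT = 5051/10 = 505.1000 ms
Proportion correct = 10/13
IES = 505.1000 / (10/13) = 656.630 ms

657 ms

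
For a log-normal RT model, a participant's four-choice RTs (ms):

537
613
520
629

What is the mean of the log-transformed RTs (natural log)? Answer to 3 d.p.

ln(RT): 6.2860, 6.4184, 6.2538, 6.4441
Σ ln(RT) = 25.4023
Mean = 25.4023/4 = 6.35058

6.351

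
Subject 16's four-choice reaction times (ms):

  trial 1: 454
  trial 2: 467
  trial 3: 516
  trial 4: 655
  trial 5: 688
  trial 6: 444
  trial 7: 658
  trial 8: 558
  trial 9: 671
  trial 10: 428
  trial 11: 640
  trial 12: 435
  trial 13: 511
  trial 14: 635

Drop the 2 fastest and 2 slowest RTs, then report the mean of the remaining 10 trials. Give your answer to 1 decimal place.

553.8 ms

Sorted: 428, 435, 444, 454, 467, 511, 516, 558, 635, 640, 655, 658, 671, 688
Drop lowest 2 (428, 435) and highest 2 (671, 688)
Remaining (n=10): Σ = 5538, mean = 5538/10 = 553.800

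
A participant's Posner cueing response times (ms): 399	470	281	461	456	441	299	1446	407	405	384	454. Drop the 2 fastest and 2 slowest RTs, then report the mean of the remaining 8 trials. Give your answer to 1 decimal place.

Sorted: 281, 299, 384, 399, 405, 407, 441, 454, 456, 461, 470, 1446
Drop lowest 2 (281, 299) and highest 2 (470, 1446)
Remaining (n=8): Σ = 3407, mean = 3407/8 = 425.875

425.9 ms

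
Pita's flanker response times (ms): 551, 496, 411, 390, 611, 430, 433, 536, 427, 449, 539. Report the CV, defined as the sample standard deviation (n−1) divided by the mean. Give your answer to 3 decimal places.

0.148

n = 11, Σ = 5273, M = 479.3636
Σ(x−M)² = 50410.545; s = √(50410.545/10) = 71.0004
CV = 71.0004 / 479.3636 = 0.14811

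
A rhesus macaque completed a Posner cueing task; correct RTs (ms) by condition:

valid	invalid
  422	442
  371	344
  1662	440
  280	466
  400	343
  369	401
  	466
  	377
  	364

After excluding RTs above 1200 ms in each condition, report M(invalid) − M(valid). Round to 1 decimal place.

36.4 ms

valid: exclude 1662
M(valid) = 1842/5 = 368.400
M(invalid) = 3643/9 = 404.778
Difference = 404.778 − 368.400 = 36.378 ms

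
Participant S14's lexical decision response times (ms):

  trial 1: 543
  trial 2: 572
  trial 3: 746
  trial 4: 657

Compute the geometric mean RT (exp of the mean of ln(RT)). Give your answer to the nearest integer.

ln(RT): 6.2971, 6.3491, 6.6147, 6.4877
Mean ln(RT) = 25.7487/4 = 6.43716
Geometric mean = exp(6.43716) = 624.63 ms

625 ms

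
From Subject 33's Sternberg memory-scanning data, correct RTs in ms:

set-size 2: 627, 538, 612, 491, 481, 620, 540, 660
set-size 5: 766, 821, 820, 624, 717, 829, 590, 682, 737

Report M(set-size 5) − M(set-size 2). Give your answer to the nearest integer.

161 ms

M(set-size 2) = 4569/8 = 571.125
M(set-size 5) = 6586/9 = 731.778
Difference = 731.778 − 571.125 = 160.653 ms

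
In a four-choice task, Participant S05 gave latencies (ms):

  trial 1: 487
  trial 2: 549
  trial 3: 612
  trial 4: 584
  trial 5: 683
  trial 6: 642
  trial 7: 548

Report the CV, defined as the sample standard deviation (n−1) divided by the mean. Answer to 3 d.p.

0.112

n = 7, Σ = 4105, M = 586.4286
Σ(x−M)² = 25837.714; s = √(25837.714/6) = 65.6223
CV = 65.6223 / 586.4286 = 0.11190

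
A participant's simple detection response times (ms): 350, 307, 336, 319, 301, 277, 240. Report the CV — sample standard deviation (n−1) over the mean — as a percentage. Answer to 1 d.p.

n = 7, Σ = 2130, M = 304.2857
Σ(x−M)² = 8207.429; s = √(8207.429/6) = 36.9852
CV = 36.9852 / 304.2857 = 0.12155 = 12.155%

12.2%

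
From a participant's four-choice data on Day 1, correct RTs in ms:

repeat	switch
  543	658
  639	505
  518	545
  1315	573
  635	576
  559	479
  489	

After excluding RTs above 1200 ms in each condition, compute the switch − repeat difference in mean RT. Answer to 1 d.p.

-7.8 ms

repeat: exclude 1315
M(repeat) = 3383/6 = 563.833
M(switch) = 3336/6 = 556.000
Difference = 556.000 − 563.833 = -7.833 ms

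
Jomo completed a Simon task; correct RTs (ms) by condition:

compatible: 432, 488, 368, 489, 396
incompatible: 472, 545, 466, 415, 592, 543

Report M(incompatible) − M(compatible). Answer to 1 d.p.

M(compatible) = 2173/5 = 434.600
M(incompatible) = 3033/6 = 505.500
Difference = 505.500 − 434.600 = 70.900 ms

70.9 ms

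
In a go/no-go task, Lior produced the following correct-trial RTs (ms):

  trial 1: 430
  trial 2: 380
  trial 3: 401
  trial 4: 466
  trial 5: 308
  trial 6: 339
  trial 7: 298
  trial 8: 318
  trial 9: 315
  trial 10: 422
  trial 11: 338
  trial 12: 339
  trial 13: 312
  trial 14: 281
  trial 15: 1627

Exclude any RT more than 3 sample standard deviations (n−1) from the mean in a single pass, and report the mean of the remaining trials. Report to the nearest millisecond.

353 ms

n = 15, ΣRT = 6574, M = 438.267
Σ(x−M)² = 1555712.93; s = √(1555712.93/14) = 333.350
Cutoffs: 438.267 ± 3·333.350 → [-561.8, 1438.3]
Outside: 1627 → excluded.
Retained (n=14): Σ = 4947, mean = 4947/14 = 353.357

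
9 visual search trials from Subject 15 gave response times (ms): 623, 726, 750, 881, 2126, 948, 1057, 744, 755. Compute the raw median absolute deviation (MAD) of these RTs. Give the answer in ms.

126 ms

Sorted: 623, 726, 744, 750, 755, 881, 948, 1057, 2126 → median = 755
|x − 755|: 132, 29, 5, 126, 1371, 193, 302, 11, 0
Sorted deviations: 0, 5, 11, 29, 126, 132, 193, 302, 1371 → MAD = 126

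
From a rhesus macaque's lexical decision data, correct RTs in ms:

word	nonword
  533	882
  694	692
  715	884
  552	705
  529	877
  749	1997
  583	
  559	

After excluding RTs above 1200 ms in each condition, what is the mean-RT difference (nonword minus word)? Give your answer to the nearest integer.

194 ms

nonword: exclude 1997
M(word) = 4914/8 = 614.250
M(nonword) = 4040/5 = 808.000
Difference = 808.000 − 614.250 = 193.750 ms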